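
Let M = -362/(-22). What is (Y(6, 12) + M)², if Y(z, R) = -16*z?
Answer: 765625/121 ≈ 6327.5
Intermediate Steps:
M = 181/11 (M = -362*(-1/22) = 181/11 ≈ 16.455)
(Y(6, 12) + M)² = (-16*6 + 181/11)² = (-96 + 181/11)² = (-875/11)² = 765625/121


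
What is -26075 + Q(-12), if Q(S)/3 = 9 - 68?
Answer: -26252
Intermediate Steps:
Q(S) = -177 (Q(S) = 3*(9 - 68) = 3*(-59) = -177)
-26075 + Q(-12) = -26075 - 177 = -26252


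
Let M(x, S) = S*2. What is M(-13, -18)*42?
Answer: -1512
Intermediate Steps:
M(x, S) = 2*S
M(-13, -18)*42 = (2*(-18))*42 = -36*42 = -1512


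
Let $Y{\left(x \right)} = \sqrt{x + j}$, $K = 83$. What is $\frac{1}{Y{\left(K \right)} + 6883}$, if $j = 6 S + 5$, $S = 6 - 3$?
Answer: $\frac{6883}{47375583} - \frac{\sqrt{106}}{47375583} \approx 0.00014507$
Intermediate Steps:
$S = 3$
$j = 23$ ($j = 6 \cdot 3 + 5 = 18 + 5 = 23$)
$Y{\left(x \right)} = \sqrt{23 + x}$ ($Y{\left(x \right)} = \sqrt{x + 23} = \sqrt{23 + x}$)
$\frac{1}{Y{\left(K \right)} + 6883} = \frac{1}{\sqrt{23 + 83} + 6883} = \frac{1}{\sqrt{106} + 6883} = \frac{1}{6883 + \sqrt{106}}$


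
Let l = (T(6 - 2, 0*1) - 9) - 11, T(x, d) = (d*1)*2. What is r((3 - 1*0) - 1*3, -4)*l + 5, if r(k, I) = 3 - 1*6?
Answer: 65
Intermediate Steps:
r(k, I) = -3 (r(k, I) = 3 - 6 = -3)
T(x, d) = 2*d (T(x, d) = d*2 = 2*d)
l = -20 (l = (2*(0*1) - 9) - 11 = (2*0 - 9) - 11 = (0 - 9) - 11 = -9 - 11 = -20)
r((3 - 1*0) - 1*3, -4)*l + 5 = -3*(-20) + 5 = 60 + 5 = 65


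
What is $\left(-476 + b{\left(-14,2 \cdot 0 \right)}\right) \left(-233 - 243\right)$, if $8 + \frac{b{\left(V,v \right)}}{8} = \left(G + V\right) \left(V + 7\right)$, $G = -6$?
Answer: $-276080$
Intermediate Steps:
$b{\left(V,v \right)} = -64 + 8 \left(-6 + V\right) \left(7 + V\right)$ ($b{\left(V,v \right)} = -64 + 8 \left(-6 + V\right) \left(V + 7\right) = -64 + 8 \left(-6 + V\right) \left(7 + V\right)$)
$\left(-476 + b{\left(-14,2 \cdot 0 \right)}\right) \left(-233 - 243\right) = \left(-476 + \left(-400 + 8 \left(-14\right) + 8 \left(-14\right)^{2}\right)\right) \left(-233 - 243\right) = \left(-476 - -1056\right) \left(-476\right) = \left(-476 + 1056\right) \left(-476\right) = 580 \left(-476\right) = -276080$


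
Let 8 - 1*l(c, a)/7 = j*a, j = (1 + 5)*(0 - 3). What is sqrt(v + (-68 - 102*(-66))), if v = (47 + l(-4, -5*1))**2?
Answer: sqrt(284393) ≈ 533.29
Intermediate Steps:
j = -18 (j = 6*(-3) = -18)
l(c, a) = 56 + 126*a (l(c, a) = 56 - (-126)*a = 56 + 126*a)
v = 277729 (v = (47 + (56 + 126*(-5*1)))**2 = (47 + (56 + 126*(-5)))**2 = (47 + (56 - 630))**2 = (47 - 574)**2 = (-527)**2 = 277729)
sqrt(v + (-68 - 102*(-66))) = sqrt(277729 + (-68 - 102*(-66))) = sqrt(277729 + (-68 + 6732)) = sqrt(277729 + 6664) = sqrt(284393)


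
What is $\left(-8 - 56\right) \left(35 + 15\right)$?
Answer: $-3200$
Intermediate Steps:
$\left(-8 - 56\right) \left(35 + 15\right) = \left(-8 - 56\right) 50 = \left(-64\right) 50 = -3200$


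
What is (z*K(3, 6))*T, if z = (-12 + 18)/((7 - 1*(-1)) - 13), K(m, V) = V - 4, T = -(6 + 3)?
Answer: 108/5 ≈ 21.600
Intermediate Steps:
T = -9 (T = -1*9 = -9)
K(m, V) = -4 + V
z = -6/5 (z = 6/((7 + 1) - 13) = 6/(8 - 13) = 6/(-5) = 6*(-1/5) = -6/5 ≈ -1.2000)
(z*K(3, 6))*T = -6*(-4 + 6)/5*(-9) = -6/5*2*(-9) = -12/5*(-9) = 108/5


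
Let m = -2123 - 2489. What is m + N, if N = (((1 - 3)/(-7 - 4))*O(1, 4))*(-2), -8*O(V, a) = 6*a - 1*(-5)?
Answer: -101435/22 ≈ -4610.7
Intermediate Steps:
O(V, a) = -5/8 - 3*a/4 (O(V, a) = -(6*a - 1*(-5))/8 = -(6*a + 5)/8 = -(5 + 6*a)/8 = -5/8 - 3*a/4)
N = 29/22 (N = (((1 - 3)/(-7 - 4))*(-5/8 - 3/4*4))*(-2) = ((-2/(-11))*(-5/8 - 3))*(-2) = (-2*(-1/11)*(-29/8))*(-2) = ((2/11)*(-29/8))*(-2) = -29/44*(-2) = 29/22 ≈ 1.3182)
m = -4612
m + N = -4612 + 29/22 = -101435/22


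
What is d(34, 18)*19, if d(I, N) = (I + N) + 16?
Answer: 1292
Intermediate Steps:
d(I, N) = 16 + I + N
d(34, 18)*19 = (16 + 34 + 18)*19 = 68*19 = 1292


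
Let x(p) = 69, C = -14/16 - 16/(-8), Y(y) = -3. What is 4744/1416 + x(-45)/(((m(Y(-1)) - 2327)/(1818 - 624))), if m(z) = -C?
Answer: -105613951/3296625 ≈ -32.037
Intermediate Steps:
C = 9/8 (C = -14*1/16 - 16*(-⅛) = -7/8 + 2 = 9/8 ≈ 1.1250)
m(z) = -9/8 (m(z) = -1*9/8 = -9/8)
4744/1416 + x(-45)/(((m(Y(-1)) - 2327)/(1818 - 624))) = 4744/1416 + 69/(((-9/8 - 2327)/(1818 - 624))) = 4744*(1/1416) + 69/((-18625/8/1194)) = 593/177 + 69/((-18625/8*1/1194)) = 593/177 + 69/(-18625/9552) = 593/177 + 69*(-9552/18625) = 593/177 - 659088/18625 = -105613951/3296625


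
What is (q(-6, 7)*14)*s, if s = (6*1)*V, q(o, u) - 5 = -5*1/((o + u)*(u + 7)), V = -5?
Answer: -1950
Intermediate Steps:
q(o, u) = 5 - 5/((7 + u)*(o + u)) (q(o, u) = 5 - 5*1/((o + u)*(u + 7)) = 5 - 5*1/((7 + u)*(o + u)) = 5 - 5/((7 + u)*(o + u)))
s = -30 (s = (6*1)*(-5) = 6*(-5) = -30)
(q(-6, 7)*14)*s = ((5*(-1 + 7**2 + 7*(-6) + 7*7 - 6*7)/(7**2 + 7*(-6) + 7*7 - 6*7))*14)*(-30) = ((5*(-1 + 49 - 42 + 49 - 42)/(49 - 42 + 49 - 42))*14)*(-30) = ((5*13/14)*14)*(-30) = ((5*(1/14)*13)*14)*(-30) = ((65/14)*14)*(-30) = 65*(-30) = -1950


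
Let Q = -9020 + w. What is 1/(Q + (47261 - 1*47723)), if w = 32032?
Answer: 1/22550 ≈ 4.4346e-5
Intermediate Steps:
Q = 23012 (Q = -9020 + 32032 = 23012)
1/(Q + (47261 - 1*47723)) = 1/(23012 + (47261 - 1*47723)) = 1/(23012 + (47261 - 47723)) = 1/(23012 - 462) = 1/22550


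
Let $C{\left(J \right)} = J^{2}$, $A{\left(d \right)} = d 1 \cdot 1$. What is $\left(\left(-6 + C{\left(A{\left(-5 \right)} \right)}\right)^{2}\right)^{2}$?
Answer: $130321$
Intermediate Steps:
$A{\left(d \right)} = d$ ($A{\left(d \right)} = d 1 = d$)
$\left(\left(-6 + C{\left(A{\left(-5 \right)} \right)}\right)^{2}\right)^{2} = \left(\left(-6 + \left(-5\right)^{2}\right)^{2}\right)^{2} = \left(\left(-6 + 25\right)^{2}\right)^{2} = \left(19^{2}\right)^{2} = 361^{2} = 130321$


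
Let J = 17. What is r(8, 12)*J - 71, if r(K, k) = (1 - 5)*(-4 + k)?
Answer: -615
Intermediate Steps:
r(K, k) = 16 - 4*k (r(K, k) = -4*(-4 + k) = 16 - 4*k)
r(8, 12)*J - 71 = (16 - 4*12)*17 - 71 = (16 - 48)*17 - 71 = -32*17 - 71 = -544 - 71 = -615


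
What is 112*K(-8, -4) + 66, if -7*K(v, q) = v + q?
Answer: 258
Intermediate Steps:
K(v, q) = -q/7 - v/7 (K(v, q) = -(v + q)/7 = -(q + v)/7 = -q/7 - v/7)
112*K(-8, -4) + 66 = 112*(-1/7*(-4) - 1/7*(-8)) + 66 = 112*(4/7 + 8/7) + 66 = 112*(12/7) + 66 = 192 + 66 = 258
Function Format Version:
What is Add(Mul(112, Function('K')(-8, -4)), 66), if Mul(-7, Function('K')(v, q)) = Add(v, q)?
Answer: 258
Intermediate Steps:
Function('K')(v, q) = Add(Mul(Rational(-1, 7), q), Mul(Rational(-1, 7), v)) (Function('K')(v, q) = Mul(Rational(-1, 7), Add(v, q)) = Mul(Rational(-1, 7), Add(q, v)) = Add(Mul(Rational(-1, 7), q), Mul(Rational(-1, 7), v)))
Add(Mul(112, Function('K')(-8, -4)), 66) = Add(Mul(112, Add(Mul(Rational(-1, 7), -4), Mul(Rational(-1, 7), -8))), 66) = Add(Mul(112, Add(Rational(4, 7), Rational(8, 7))), 66) = Add(Mul(112, Rational(12, 7)), 66) = Add(192, 66) = 258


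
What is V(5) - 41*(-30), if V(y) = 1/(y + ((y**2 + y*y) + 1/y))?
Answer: 339485/276 ≈ 1230.0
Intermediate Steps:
V(y) = 1/(y + 1/y + 2*y**2) (V(y) = 1/(y + ((y**2 + y**2) + 1/y)) = 1/(y + (2*y**2 + 1/y)) = 1/(y + (1/y + 2*y**2)) = 1/(y + 1/y + 2*y**2))
V(5) - 41*(-30) = 5/(1 + 5**2 + 2*5**3) - 41*(-30) = 5/(1 + 25 + 2*125) + 1230 = 5/(1 + 25 + 250) + 1230 = 5/276 + 1230 = 339485/276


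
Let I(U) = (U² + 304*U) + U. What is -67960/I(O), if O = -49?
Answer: 8495/1568 ≈ 5.4177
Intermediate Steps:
I(U) = U² + 305*U
-67960/I(O) = -67960*(-1/(49*(305 - 49))) = -67960/((-49*256)) = -67960/(-12544) = -67960*(-1/12544) = 8495/1568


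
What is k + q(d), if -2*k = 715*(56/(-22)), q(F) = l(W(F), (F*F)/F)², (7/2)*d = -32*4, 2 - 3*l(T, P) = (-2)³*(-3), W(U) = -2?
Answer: 8674/9 ≈ 963.78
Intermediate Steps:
l(T, P) = -22/3 (l(T, P) = ⅔ - (-2)³*(-3)/3 = ⅔ - (-8)*(-3)/3 = ⅔ - ⅓*24 = ⅔ - 8 = -22/3)
d = -256/7 (d = 2*(-32*4)/7 = (2/7)*(-128) = -256/7 ≈ -36.571)
q(F) = 484/9 (q(F) = (-22/3)² = 484/9)
k = 910 (k = -715*56/(-22)/2 = -715*56*(-1/22)/2 = -715*(-28)/(2*11) = -½*(-1820) = 910)
k + q(d) = 910 + 484/9 = 8674/9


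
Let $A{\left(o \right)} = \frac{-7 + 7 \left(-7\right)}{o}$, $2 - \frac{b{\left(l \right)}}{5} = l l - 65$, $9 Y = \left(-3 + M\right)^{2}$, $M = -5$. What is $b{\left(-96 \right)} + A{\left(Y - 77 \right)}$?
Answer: $- \frac{28773101}{629} \approx -45744.0$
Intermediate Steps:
$Y = \frac{64}{9}$ ($Y = \frac{\left(-3 - 5\right)^{2}}{9} = \frac{\left(-8\right)^{2}}{9} = \frac{1}{9} \cdot 64 = \frac{64}{9} \approx 7.1111$)
$b{\left(l \right)} = 335 - 5 l^{2}$ ($b{\left(l \right)} = 10 - 5 \left(l l - 65\right) = 10 - 5 \left(l^{2} - 65\right) = 10 - 5 \left(-65 + l^{2}\right) = 10 - \left(-325 + 5 l^{2}\right) = 335 - 5 l^{2}$)
$A{\left(o \right)} = - \frac{56}{o}$ ($A{\left(o \right)} = \frac{-7 - 49}{o} = - \frac{56}{o}$)
$b{\left(-96 \right)} + A{\left(Y - 77 \right)} = \left(335 - 5 \left(-96\right)^{2}\right) - \frac{56}{\frac{64}{9} - 77} = \left(335 - 46080\right) - \frac{56}{- \frac{629}{9}} = \left(335 - 46080\right) - - \frac{504}{629} = -45745 + \frac{504}{629} = - \frac{28773101}{629}$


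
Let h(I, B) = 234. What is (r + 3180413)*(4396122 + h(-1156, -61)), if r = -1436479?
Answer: 7666954704504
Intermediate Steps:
(r + 3180413)*(4396122 + h(-1156, -61)) = (-1436479 + 3180413)*(4396122 + 234) = 1743934*4396356 = 7666954704504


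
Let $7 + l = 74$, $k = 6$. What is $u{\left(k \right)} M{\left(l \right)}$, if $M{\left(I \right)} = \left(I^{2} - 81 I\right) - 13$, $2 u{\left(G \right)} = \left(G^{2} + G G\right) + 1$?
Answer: $- \frac{69423}{2} \approx -34712.0$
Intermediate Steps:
$u{\left(G \right)} = \frac{1}{2} + G^{2}$ ($u{\left(G \right)} = \frac{\left(G^{2} + G G\right) + 1}{2} = \frac{\left(G^{2} + G^{2}\right) + 1}{2} = \frac{2 G^{2} + 1}{2} = \frac{1 + 2 G^{2}}{2} = \frac{1}{2} + G^{2}$)
$l = 67$ ($l = -7 + 74 = 67$)
$M{\left(I \right)} = -13 + I^{2} - 81 I$
$u{\left(k \right)} M{\left(l \right)} = \left(\frac{1}{2} + 6^{2}\right) \left(-13 + 67^{2} - 5427\right) = \left(\frac{1}{2} + 36\right) \left(-13 + 4489 - 5427\right) = \frac{73}{2} \left(-951\right) = - \frac{69423}{2}$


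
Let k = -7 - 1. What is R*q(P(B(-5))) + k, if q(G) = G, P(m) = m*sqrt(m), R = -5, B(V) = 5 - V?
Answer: -8 - 50*sqrt(10) ≈ -166.11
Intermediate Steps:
k = -8
P(m) = m**(3/2)
R*q(P(B(-5))) + k = -5*(5 - 1*(-5))**(3/2) - 8 = -5*(5 + 5)**(3/2) - 8 = -50*sqrt(10) - 8 = -8 - 50*sqrt(10)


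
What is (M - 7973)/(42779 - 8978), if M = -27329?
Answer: -1858/1779 ≈ -1.0444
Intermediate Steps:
(M - 7973)/(42779 - 8978) = (-27329 - 7973)/(42779 - 8978) = -35302/33801 = -35302*1/33801 = -1858/1779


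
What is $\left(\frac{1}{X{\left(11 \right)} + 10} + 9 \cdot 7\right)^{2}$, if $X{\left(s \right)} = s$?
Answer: $\frac{1752976}{441} \approx 3975.0$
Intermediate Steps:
$\left(\frac{1}{X{\left(11 \right)} + 10} + 9 \cdot 7\right)^{2} = \left(\frac{1}{11 + 10} + 9 \cdot 7\right)^{2} = \left(\frac{1}{21} + 63\right)^{2} = \left(\frac{1324}{21}\right)^{2} = \frac{1752976}{441}$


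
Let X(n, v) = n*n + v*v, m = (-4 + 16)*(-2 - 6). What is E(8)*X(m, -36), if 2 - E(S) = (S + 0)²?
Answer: -651744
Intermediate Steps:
m = -96 (m = 12*(-8) = -96)
X(n, v) = n² + v²
E(S) = 2 - S² (E(S) = 2 - (S + 0)² = 2 - S²)
E(8)*X(m, -36) = (2 - 1*8²)*((-96)² + (-36)²) = (2 - 1*64)*(9216 + 1296) = (2 - 64)*10512 = -62*10512 = -651744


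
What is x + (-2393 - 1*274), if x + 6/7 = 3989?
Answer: 9248/7 ≈ 1321.1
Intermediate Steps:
x = 27917/7 (x = -6/7 + 3989 = 27917/7 ≈ 3988.1)
x + (-2393 - 1*274) = 27917/7 + (-2393 - 1*274) = 27917/7 + (-2393 - 274) = 27917/7 - 2667 = 9248/7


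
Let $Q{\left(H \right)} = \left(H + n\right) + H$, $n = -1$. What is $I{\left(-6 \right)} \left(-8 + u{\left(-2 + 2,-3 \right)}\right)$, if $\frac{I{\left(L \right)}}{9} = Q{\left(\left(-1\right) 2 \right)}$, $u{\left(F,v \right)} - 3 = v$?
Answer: $360$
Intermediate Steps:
$u{\left(F,v \right)} = 3 + v$
$Q{\left(H \right)} = -1 + 2 H$ ($Q{\left(H \right)} = \left(H - 1\right) + H = \left(-1 + H\right) + H = -1 + 2 H$)
$I{\left(L \right)} = -45$ ($I{\left(L \right)} = 9 \left(-1 + 2 \left(\left(-1\right) 2\right)\right) = 9 \left(-1 + 2 \left(-2\right)\right) = 9 \left(-1 - 4\right) = 9 \left(-5\right) = -45$)
$I{\left(-6 \right)} \left(-8 + u{\left(-2 + 2,-3 \right)}\right) = - 45 \left(-8 + \left(3 - 3\right)\right) = - 45 \left(-8 + 0\right) = \left(-45\right) \left(-8\right) = 360$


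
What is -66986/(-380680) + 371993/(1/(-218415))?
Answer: -15464906317388807/190340 ≈ -8.1249e+10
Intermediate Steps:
-66986/(-380680) + 371993/(1/(-218415)) = -66986*(-1/380680) + 371993/(-1/218415) = 33493/190340 + 371993*(-218415) = 33493/190340 - 81248851095 = -15464906317388807/190340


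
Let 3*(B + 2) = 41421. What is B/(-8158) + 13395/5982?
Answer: 2224575/4066763 ≈ 0.54701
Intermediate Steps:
B = 13805 (B = -2 + (1/3)*41421 = -2 + 13807 = 13805)
B/(-8158) + 13395/5982 = 13805/(-8158) + 13395/5982 = 13805*(-1/8158) + 13395*(1/5982) = -13805/8158 + 4465/1994 = 2224575/4066763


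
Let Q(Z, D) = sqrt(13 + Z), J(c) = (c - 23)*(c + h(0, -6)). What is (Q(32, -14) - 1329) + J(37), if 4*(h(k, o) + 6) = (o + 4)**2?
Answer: -881 + 3*sqrt(5) ≈ -874.29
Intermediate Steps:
h(k, o) = -6 + (4 + o)**2/4 (h(k, o) = -6 + (o + 4)**2/4 = -6 + (4 + o)**2/4)
J(c) = (-23 + c)*(-5 + c) (J(c) = (c - 23)*(c + (-6 + (4 - 6)**2/4)) = (-23 + c)*(c + (-6 + (1/4)*(-2)**2)) = (-23 + c)*(c + (-6 + (1/4)*4)) = (-23 + c)*(c + (-6 + 1)) = (-23 + c)*(c - 5) = (-23 + c)*(-5 + c))
(Q(32, -14) - 1329) + J(37) = (sqrt(13 + 32) - 1329) + (115 + 37**2 - 28*37) = (sqrt(45) - 1329) + (115 + 1369 - 1036) = (3*sqrt(5) - 1329) + 448 = (-1329 + 3*sqrt(5)) + 448 = -881 + 3*sqrt(5)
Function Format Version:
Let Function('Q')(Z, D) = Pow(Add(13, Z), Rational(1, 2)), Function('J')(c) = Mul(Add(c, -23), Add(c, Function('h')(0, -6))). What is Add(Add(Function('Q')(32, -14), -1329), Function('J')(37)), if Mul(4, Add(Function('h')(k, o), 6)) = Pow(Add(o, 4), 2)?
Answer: Add(-881, Mul(3, Pow(5, Rational(1, 2)))) ≈ -874.29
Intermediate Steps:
Function('h')(k, o) = Add(-6, Mul(Rational(1, 4), Pow(Add(4, o), 2))) (Function('h')(k, o) = Add(-6, Mul(Rational(1, 4), Pow(Add(o, 4), 2))) = Add(-6, Mul(Rational(1, 4), Pow(Add(4, o), 2))))
Function('J')(c) = Mul(Add(-23, c), Add(-5, c)) (Function('J')(c) = Mul(Add(c, -23), Add(c, Add(-6, Mul(Rational(1, 4), Pow(Add(4, -6), 2))))) = Mul(Add(-23, c), Add(c, Add(-6, Mul(Rational(1, 4), Pow(-2, 2))))) = Mul(Add(-23, c), Add(c, Add(-6, Mul(Rational(1, 4), 4)))) = Mul(Add(-23, c), Add(c, Add(-6, 1))) = Mul(Add(-23, c), Add(c, -5)) = Mul(Add(-23, c), Add(-5, c)))
Add(Add(Function('Q')(32, -14), -1329), Function('J')(37)) = Add(Add(Pow(Add(13, 32), Rational(1, 2)), -1329), Add(115, Pow(37, 2), Mul(-28, 37))) = Add(Add(Pow(45, Rational(1, 2)), -1329), Add(115, 1369, -1036)) = Add(Add(Mul(3, Pow(5, Rational(1, 2))), -1329), 448) = Add(Add(-1329, Mul(3, Pow(5, Rational(1, 2)))), 448) = Add(-881, Mul(3, Pow(5, Rational(1, 2))))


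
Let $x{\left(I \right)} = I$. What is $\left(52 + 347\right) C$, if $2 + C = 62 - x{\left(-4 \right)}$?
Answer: $25536$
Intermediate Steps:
$C = 64$ ($C = -2 + \left(62 - -4\right) = -2 + \left(62 + 4\right) = -2 + 66 = 64$)
$\left(52 + 347\right) C = \left(52 + 347\right) 64 = 399 \cdot 64 = 25536$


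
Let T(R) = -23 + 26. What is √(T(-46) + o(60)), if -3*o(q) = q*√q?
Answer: √(3 - 40*√15) ≈ 12.326*I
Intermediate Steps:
T(R) = 3
o(q) = -q^(3/2)/3 (o(q) = -q*√q/3 = -q^(3/2)/3)
√(T(-46) + o(60)) = √(3 - 40*√15)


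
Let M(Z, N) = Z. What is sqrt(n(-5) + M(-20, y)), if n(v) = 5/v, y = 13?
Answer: I*sqrt(21) ≈ 4.5826*I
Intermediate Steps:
sqrt(n(-5) + M(-20, y)) = sqrt(5/(-5) - 20) = sqrt(5*(-1/5) - 20) = sqrt(-1 - 20) = sqrt(-21) = I*sqrt(21)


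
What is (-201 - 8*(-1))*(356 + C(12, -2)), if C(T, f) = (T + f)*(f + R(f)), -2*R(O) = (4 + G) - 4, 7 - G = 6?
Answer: -63883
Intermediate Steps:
G = 1 (G = 7 - 1*6 = 7 - 6 = 1)
R(O) = -1/2 (R(O) = -((4 + 1) - 4)/2 = -(5 - 4)/2 = -1/2*1 = -1/2)
C(T, f) = (-1/2 + f)*(T + f) (C(T, f) = (T + f)*(f - 1/2) = (T + f)*(-1/2 + f) = (-1/2 + f)*(T + f))
(-201 - 8*(-1))*(356 + C(12, -2)) = (-201 - 8*(-1))*(356 + ((-2)**2 - 1/2*12 - 1/2*(-2) + 12*(-2))) = (-201 + 8)*(356 + (4 - 6 + 1 - 24)) = -193*(356 - 25) = -193*331 = -63883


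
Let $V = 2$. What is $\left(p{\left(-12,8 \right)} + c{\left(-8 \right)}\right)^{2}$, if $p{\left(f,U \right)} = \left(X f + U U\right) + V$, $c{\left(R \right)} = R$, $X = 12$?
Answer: $7396$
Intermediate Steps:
$p{\left(f,U \right)} = 2 + U^{2} + 12 f$ ($p{\left(f,U \right)} = \left(12 f + U U\right) + 2 = \left(12 f + U^{2}\right) + 2 = \left(U^{2} + 12 f\right) + 2 = 2 + U^{2} + 12 f$)
$\left(p{\left(-12,8 \right)} + c{\left(-8 \right)}\right)^{2} = \left(\left(2 + 8^{2} + 12 \left(-12\right)\right) - 8\right)^{2} = \left(\left(2 + 64 - 144\right) - 8\right)^{2} = \left(-78 - 8\right)^{2} = \left(-86\right)^{2} = 7396$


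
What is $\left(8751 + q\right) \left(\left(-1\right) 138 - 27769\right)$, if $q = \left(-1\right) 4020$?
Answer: $-132028017$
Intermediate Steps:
$q = -4020$
$\left(8751 + q\right) \left(\left(-1\right) 138 - 27769\right) = \left(8751 - 4020\right) \left(\left(-1\right) 138 - 27769\right) = 4731 \left(-138 - 27769\right) = 4731 \left(-27907\right) = -132028017$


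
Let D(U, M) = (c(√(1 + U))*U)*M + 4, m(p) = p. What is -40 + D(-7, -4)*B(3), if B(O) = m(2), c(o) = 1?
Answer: 24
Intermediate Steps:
B(O) = 2
D(U, M) = 4 + M*U (D(U, M) = (1*U)*M + 4 = U*M + 4 = M*U + 4 = 4 + M*U)
-40 + D(-7, -4)*B(3) = -40 + (4 - 4*(-7))*2 = -40 + (4 + 28)*2 = -40 + 32*2 = -40 + 64 = 24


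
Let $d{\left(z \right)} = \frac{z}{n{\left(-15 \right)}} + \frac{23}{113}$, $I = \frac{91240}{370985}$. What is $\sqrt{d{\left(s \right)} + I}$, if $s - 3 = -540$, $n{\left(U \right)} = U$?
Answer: $\frac{\sqrt{63704683819749670}}{41921305} \approx 6.0208$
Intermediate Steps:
$I = \frac{18248}{74197}$ ($I = 91240 \cdot \frac{1}{370985} = \frac{18248}{74197} \approx 0.24594$)
$s = -537$ ($s = 3 - 540 = -537$)
$d{\left(z \right)} = \frac{23}{113} - \frac{z}{15}$ ($d{\left(z \right)} = \frac{z}{-15} + \frac{23}{113} = z \left(- \frac{1}{15}\right) + 23 \cdot \frac{1}{113} = - \frac{z}{15} + \frac{23}{113} = \frac{23}{113} - \frac{z}{15}$)
$\sqrt{d{\left(s \right)} + I} = \sqrt{\left(\frac{23}{113} - - \frac{179}{5}\right) + \frac{18248}{74197}} = \sqrt{\left(\frac{23}{113} + \frac{179}{5}\right) + \frac{18248}{74197}} = \sqrt{\frac{20342}{565} + \frac{18248}{74197}} = \sqrt{\frac{1519625494}{41921305}} = \frac{\sqrt{63704683819749670}}{41921305}$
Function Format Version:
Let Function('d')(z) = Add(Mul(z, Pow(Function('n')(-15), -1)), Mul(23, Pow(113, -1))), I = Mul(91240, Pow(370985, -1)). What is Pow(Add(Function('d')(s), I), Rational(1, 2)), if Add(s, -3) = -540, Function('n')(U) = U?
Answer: Mul(Rational(1, 41921305), Pow(63704683819749670, Rational(1, 2))) ≈ 6.0208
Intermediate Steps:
I = Rational(18248, 74197) (I = Mul(91240, Rational(1, 370985)) = Rational(18248, 74197) ≈ 0.24594)
s = -537 (s = Add(3, -540) = -537)
Function('d')(z) = Add(Rational(23, 113), Mul(Rational(-1, 15), z)) (Function('d')(z) = Add(Mul(z, Pow(-15, -1)), Mul(23, Pow(113, -1))) = Add(Mul(z, Rational(-1, 15)), Mul(23, Rational(1, 113))) = Add(Mul(Rational(-1, 15), z), Rational(23, 113)) = Add(Rational(23, 113), Mul(Rational(-1, 15), z)))
Pow(Add(Function('d')(s), I), Rational(1, 2)) = Pow(Add(Add(Rational(23, 113), Mul(Rational(-1, 15), -537)), Rational(18248, 74197)), Rational(1, 2)) = Pow(Add(Add(Rational(23, 113), Rational(179, 5)), Rational(18248, 74197)), Rational(1, 2)) = Pow(Add(Rational(20342, 565), Rational(18248, 74197)), Rational(1, 2)) = Pow(Rational(1519625494, 41921305), Rational(1, 2)) = Mul(Rational(1, 41921305), Pow(63704683819749670, Rational(1, 2)))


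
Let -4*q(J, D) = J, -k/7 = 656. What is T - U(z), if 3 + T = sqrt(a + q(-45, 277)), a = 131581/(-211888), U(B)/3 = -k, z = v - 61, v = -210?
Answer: -13779 + sqrt(29825341637)/52972 ≈ -13776.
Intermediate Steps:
k = -4592 (k = -7*656 = -4592)
z = -271 (z = -210 - 61 = -271)
q(J, D) = -J/4
U(B) = 13776 (U(B) = 3*(-1*(-4592)) = 3*4592 = 13776)
a = -131581/211888 (a = 131581*(-1/211888) = -131581/211888 ≈ -0.62099)
T = -3 + sqrt(29825341637)/52972 (T = -3 + sqrt(-131581/211888 - 1/4*(-45)) = -3 + sqrt(-131581/211888 + 45/4) = -3 + sqrt(2252159/211888) = -3 + sqrt(29825341637)/52972 ≈ 0.26022)
T - U(z) = (-3 + sqrt(29825341637)/52972) - 1*13776 = (-3 + sqrt(29825341637)/52972) - 13776 = -13779 + sqrt(29825341637)/52972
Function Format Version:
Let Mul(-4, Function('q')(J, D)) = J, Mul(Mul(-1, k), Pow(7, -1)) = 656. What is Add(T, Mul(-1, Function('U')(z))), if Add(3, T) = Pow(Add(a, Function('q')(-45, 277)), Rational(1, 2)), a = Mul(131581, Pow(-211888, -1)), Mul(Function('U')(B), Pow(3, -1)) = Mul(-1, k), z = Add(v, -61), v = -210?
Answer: Add(-13779, Mul(Rational(1, 52972), Pow(29825341637, Rational(1, 2)))) ≈ -13776.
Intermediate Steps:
k = -4592 (k = Mul(-7, 656) = -4592)
z = -271 (z = Add(-210, -61) = -271)
Function('q')(J, D) = Mul(Rational(-1, 4), J)
Function('U')(B) = 13776 (Function('U')(B) = Mul(3, Mul(-1, -4592)) = Mul(3, 4592) = 13776)
a = Rational(-131581, 211888) (a = Mul(131581, Rational(-1, 211888)) = Rational(-131581, 211888) ≈ -0.62099)
T = Add(-3, Mul(Rational(1, 52972), Pow(29825341637, Rational(1, 2)))) (T = Add(-3, Pow(Add(Rational(-131581, 211888), Mul(Rational(-1, 4), -45)), Rational(1, 2))) = Add(-3, Pow(Add(Rational(-131581, 211888), Rational(45, 4)), Rational(1, 2))) = Add(-3, Pow(Rational(2252159, 211888), Rational(1, 2))) = Add(-3, Mul(Rational(1, 52972), Pow(29825341637, Rational(1, 2)))) ≈ 0.26022)
Add(T, Mul(-1, Function('U')(z))) = Add(Add(-3, Mul(Rational(1, 52972), Pow(29825341637, Rational(1, 2)))), Mul(-1, 13776)) = Add(Add(-3, Mul(Rational(1, 52972), Pow(29825341637, Rational(1, 2)))), -13776) = Add(-13779, Mul(Rational(1, 52972), Pow(29825341637, Rational(1, 2))))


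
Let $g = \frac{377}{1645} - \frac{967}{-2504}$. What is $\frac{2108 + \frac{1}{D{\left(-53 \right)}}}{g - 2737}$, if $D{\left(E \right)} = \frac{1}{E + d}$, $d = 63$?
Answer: $- \frac{2908070480}{3757129079} \approx -0.77401$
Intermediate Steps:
$D{\left(E \right)} = \frac{1}{63 + E}$ ($D{\left(E \right)} = \frac{1}{E + 63} = \frac{1}{63 + E}$)
$g = \frac{2534723}{4119080}$ ($g = 377 \cdot \frac{1}{1645} - - \frac{967}{2504} = \frac{377}{1645} + \frac{967}{2504} = \frac{2534723}{4119080} \approx 0.61536$)
$\frac{2108 + \frac{1}{D{\left(-53 \right)}}}{g - 2737} = \frac{2108 + \frac{1}{\frac{1}{63 - 53}}}{\frac{2534723}{4119080} - 2737} = \frac{2108 + \frac{1}{\frac{1}{10}}}{- \frac{11271387237}{4119080}} = \left(2108 + \frac{1}{\frac{1}{10}}\right) \left(- \frac{4119080}{11271387237}\right) = \left(2108 + 10\right) \left(- \frac{4119080}{11271387237}\right) = 2118 \left(- \frac{4119080}{11271387237}\right) = - \frac{2908070480}{3757129079}$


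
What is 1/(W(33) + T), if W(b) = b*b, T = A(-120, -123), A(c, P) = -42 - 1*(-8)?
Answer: 1/1055 ≈ 0.00094787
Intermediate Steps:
A(c, P) = -34 (A(c, P) = -42 + 8 = -34)
T = -34
W(b) = b**2
1/(W(33) + T) = 1/(33**2 - 34) = 1/(1089 - 34) = 1/1055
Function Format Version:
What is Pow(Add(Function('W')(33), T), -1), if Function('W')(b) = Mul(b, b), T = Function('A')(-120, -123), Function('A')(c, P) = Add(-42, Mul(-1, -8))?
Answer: Rational(1, 1055) ≈ 0.00094787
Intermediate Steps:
Function('A')(c, P) = -34 (Function('A')(c, P) = Add(-42, 8) = -34)
T = -34
Function('W')(b) = Pow(b, 2)
Pow(Add(Function('W')(33), T), -1) = Pow(Add(Pow(33, 2), -34), -1) = Pow(Add(1089, -34), -1) = Pow(1055, -1) = Rational(1, 1055)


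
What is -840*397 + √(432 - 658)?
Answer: -333480 + I*√226 ≈ -3.3348e+5 + 15.033*I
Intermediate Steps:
-840*397 + √(432 - 658) = -333480 + √(-226) = -333480 + I*√226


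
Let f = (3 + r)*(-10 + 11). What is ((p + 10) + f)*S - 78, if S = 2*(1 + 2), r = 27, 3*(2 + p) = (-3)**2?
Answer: 168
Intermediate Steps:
p = 1 (p = -2 + (1/3)*(-3)**2 = -2 + (1/3)*9 = -2 + 3 = 1)
f = 30 (f = (3 + 27)*(-10 + 11) = 30*1 = 30)
S = 6 (S = 2*3 = 6)
((p + 10) + f)*S - 78 = ((1 + 10) + 30)*6 - 78 = (11 + 30)*6 - 78 = 41*6 - 78 = 246 - 78 = 168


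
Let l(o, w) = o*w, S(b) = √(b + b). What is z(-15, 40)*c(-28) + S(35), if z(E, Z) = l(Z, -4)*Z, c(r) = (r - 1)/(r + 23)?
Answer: -37120 + √70 ≈ -37112.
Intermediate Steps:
S(b) = √2*√b (S(b) = √(2*b) = √2*√b)
c(r) = (-1 + r)/(23 + r)
z(E, Z) = -4*Z² (z(E, Z) = (Z*(-4))*Z = (-4*Z)*Z = -4*Z²)
z(-15, 40)*c(-28) + S(35) = (-4*40²)*((-1 - 28)/(23 - 28)) + √2*√35 = (-4*1600)*(-29/(-5)) + √70 = -(-1280)*(-29) + √70 = -6400*29/5 + √70 = -37120 + √70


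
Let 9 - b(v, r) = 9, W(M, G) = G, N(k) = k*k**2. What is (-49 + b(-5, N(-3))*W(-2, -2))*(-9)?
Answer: 441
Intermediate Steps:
N(k) = k**3
b(v, r) = 0 (b(v, r) = 9 - 1*9 = 9 - 9 = 0)
(-49 + b(-5, N(-3))*W(-2, -2))*(-9) = (-49 + 0*(-2))*(-9) = (-49 + 0)*(-9) = -49*(-9) = 441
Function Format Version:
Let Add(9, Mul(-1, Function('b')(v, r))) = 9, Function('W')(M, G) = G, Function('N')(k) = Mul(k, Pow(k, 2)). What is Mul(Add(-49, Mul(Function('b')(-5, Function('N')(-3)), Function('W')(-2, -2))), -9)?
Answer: 441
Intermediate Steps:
Function('N')(k) = Pow(k, 3)
Function('b')(v, r) = 0 (Function('b')(v, r) = Add(9, Mul(-1, 9)) = Add(9, -9) = 0)
Mul(Add(-49, Mul(Function('b')(-5, Function('N')(-3)), Function('W')(-2, -2))), -9) = Mul(Add(-49, Mul(0, -2)), -9) = Mul(Add(-49, 0), -9) = Mul(-49, -9) = 441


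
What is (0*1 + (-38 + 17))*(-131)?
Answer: 2751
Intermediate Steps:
(0*1 + (-38 + 17))*(-131) = (0 - 21)*(-131) = -21*(-131) = 2751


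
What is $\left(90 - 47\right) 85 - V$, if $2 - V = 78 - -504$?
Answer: $4235$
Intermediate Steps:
$V = -580$ ($V = 2 - \left(78 - -504\right) = 2 - \left(78 + 504\right) = 2 - 582 = -580$)
$\left(90 - 47\right) 85 - V = \left(90 - 47\right) 85 - -580 = 43 \cdot 85 + 580 = 3655 + 580 = 4235$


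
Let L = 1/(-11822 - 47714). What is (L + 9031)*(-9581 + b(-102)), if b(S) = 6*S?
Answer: -5480466385695/59536 ≈ -9.2053e+7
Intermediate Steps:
L = -1/59536 (L = 1/(-59536) = -1/59536 ≈ -1.6797e-5)
(L + 9031)*(-9581 + b(-102)) = (-1/59536 + 9031)*(-9581 + 6*(-102)) = 537669615*(-9581 - 612)/59536 = (537669615/59536)*(-10193) = -5480466385695/59536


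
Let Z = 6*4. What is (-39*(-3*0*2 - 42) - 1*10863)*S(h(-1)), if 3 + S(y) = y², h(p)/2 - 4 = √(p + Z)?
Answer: -1411425 - 295200*√23 ≈ -2.8272e+6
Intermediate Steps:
Z = 24
h(p) = 8 + 2*√(24 + p) (h(p) = 8 + 2*√(p + 24) = 8 + 2*√(24 + p))
S(y) = -3 + y²
(-39*(-3*0*2 - 42) - 1*10863)*S(h(-1)) = (-39*(-3*0*2 - 42) - 1*10863)*(-3 + (8 + 2*√(24 - 1))²) = (-39*(0*2 - 42) - 10863)*(-3 + (8 + 2*√23)²) = (-39*(0 - 42) - 10863)*(-3 + (8 + 2*√23)²) = (-39*(-42) - 10863)*(-3 + (8 + 2*√23)²) = (1638 - 10863)*(-3 + (8 + 2*√23)²) = -9225*(-3 + (8 + 2*√23)²) = 27675 - 9225*(8 + 2*√23)²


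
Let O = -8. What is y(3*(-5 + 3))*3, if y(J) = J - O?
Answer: 6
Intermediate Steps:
y(J) = 8 + J (y(J) = J - 1*(-8) = J + 8 = 8 + J)
y(3*(-5 + 3))*3 = (8 + 3*(-5 + 3))*3 = (8 + 3*(-2))*3 = (8 - 6)*3 = 2*3 = 6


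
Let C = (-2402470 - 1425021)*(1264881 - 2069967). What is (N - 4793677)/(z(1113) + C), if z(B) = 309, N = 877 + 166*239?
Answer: -679018/440208488505 ≈ -1.5425e-6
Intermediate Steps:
N = 40551 (N = 877 + 39674 = 40551)
C = 3081459419226 (C = -3827491*(-805086) = 3081459419226)
(N - 4793677)/(z(1113) + C) = (40551 - 4793677)/(309 + 3081459419226) = -4753126/3081459419535 = -4753126*1/3081459419535 = -679018/440208488505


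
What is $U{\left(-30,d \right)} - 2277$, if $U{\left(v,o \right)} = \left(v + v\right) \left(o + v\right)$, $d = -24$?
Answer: $963$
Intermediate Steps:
$U{\left(v,o \right)} = 2 v \left(o + v\right)$
$U{\left(-30,d \right)} - 2277 = 2 \left(-30\right) \left(-24 - 30\right) - 2277 = 2 \left(-30\right) \left(-54\right) - 2277 = 3240 - 2277 = 963$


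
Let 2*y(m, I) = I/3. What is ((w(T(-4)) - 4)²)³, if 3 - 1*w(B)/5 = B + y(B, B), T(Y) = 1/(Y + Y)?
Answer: 31845668436881209/12230590464 ≈ 2.6038e+6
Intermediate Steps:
T(Y) = 1/(2*Y)
y(m, I) = I/6 (y(m, I) = (I/3)/2 = I/6)
w(B) = 15 - 35*B/6 (w(B) = 15 - 5*(B + B/6) = 15 - 35*B/6)
((w(T(-4)) - 4)²)³ = (((15 - 35/(12*(-4))) - 4)²)³ = (((15 - 35*(-1)/(12*4)) - 4)²)³ = (((15 - 35/6*(-⅛)) - 4)²)³ = (((15 + 35/48) - 4)²)³ = ((755/48 - 4)²)³ = ((563/48)²)³ = (316969/2304)³ = 31845668436881209/12230590464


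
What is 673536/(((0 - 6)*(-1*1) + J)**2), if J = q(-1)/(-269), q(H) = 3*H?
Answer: 16245912832/871563 ≈ 18640.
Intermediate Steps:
J = 3/269 (J = (3*(-1))/(-269) = -3*(-1/269) = 3/269 ≈ 0.011152)
673536/(((0 - 6)*(-1*1) + J)**2) = 673536/(((0 - 6)*(-1*1) + 3/269)**2) = 673536/((-6*(-1) + 3/269)**2) = 673536/((6 + 3/269)**2) = 673536/((1617/269)**2) = 673536/(2614689/72361) = 673536*(72361/2614689) = 16245912832/871563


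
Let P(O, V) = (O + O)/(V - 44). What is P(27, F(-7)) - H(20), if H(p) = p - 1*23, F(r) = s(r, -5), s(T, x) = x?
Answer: 93/49 ≈ 1.8980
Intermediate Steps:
F(r) = -5
P(O, V) = 2*O/(-44 + V) (P(O, V) = (2*O)/(-44 + V) = 2*O/(-44 + V))
H(p) = -23 + p (H(p) = p - 23 = -23 + p)
P(27, F(-7)) - H(20) = 2*27/(-44 - 5) - (-23 + 20) = 2*27/(-49) - 1*(-3) = 2*27*(-1/49) + 3 = -54/49 + 3 = 93/49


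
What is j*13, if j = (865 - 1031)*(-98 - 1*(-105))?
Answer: -15106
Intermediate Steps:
j = -1162 (j = -166*(-98 + 105) = -166*7 = -1162)
j*13 = -1162*13 = -15106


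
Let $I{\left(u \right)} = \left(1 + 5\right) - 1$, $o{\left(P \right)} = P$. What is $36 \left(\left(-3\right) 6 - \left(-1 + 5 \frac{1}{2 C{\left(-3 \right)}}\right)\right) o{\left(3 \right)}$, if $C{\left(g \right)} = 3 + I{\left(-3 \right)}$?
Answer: $- \frac{7479}{4} \approx -1869.8$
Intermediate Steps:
$I{\left(u \right)} = 5$ ($I{\left(u \right)} = 6 - 1 = 5$)
$C{\left(g \right)} = 8$ ($C{\left(g \right)} = 3 + 5 = 8$)
$36 \left(\left(-3\right) 6 - \left(-1 + 5 \frac{1}{2 C{\left(-3 \right)}}\right)\right) o{\left(3 \right)} = 36 \left(\left(-3\right) 6 - \left(-1 + \frac{5}{16}\right)\right) 3 = 36 \left(-18 - \left(-1 + \frac{5}{16}\right)\right) 3 = 36 \left(-18 + \left(\left(-5\right) \frac{1}{16} + 1\right)\right) 3 = 36 \left(-18 + \left(- \frac{5}{16} + 1\right)\right) 3 = 36 \left(-18 + \frac{11}{16}\right) 3 = 36 \left(- \frac{277}{16}\right) 3 = \left(- \frac{2493}{4}\right) 3 = - \frac{7479}{4}$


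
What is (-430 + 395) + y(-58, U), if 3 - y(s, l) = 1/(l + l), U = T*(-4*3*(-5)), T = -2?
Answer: -7679/240 ≈ -31.996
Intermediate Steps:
U = -120 (U = -2*(-4*3)*(-5) = -(-24)*(-5) = -2*60 = -120)
y(s, l) = 3 - 1/(2*l) (y(s, l) = 3 - 1/(l + l) = 3 - 1/(2*l))
(-430 + 395) + y(-58, U) = (-430 + 395) + (3 - ½/(-120)) = -35 + (3 - ½*(-1/120)) = -35 + (3 + 1/240) = -35 + 721/240 = -7679/240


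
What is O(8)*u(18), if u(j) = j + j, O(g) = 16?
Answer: 576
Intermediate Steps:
u(j) = 2*j
O(8)*u(18) = 16*(2*18) = 16*36 = 576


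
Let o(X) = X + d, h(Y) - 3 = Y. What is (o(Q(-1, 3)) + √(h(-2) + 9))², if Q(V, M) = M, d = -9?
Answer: (-6 + √10)² ≈ 8.0527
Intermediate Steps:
h(Y) = 3 + Y
o(X) = -9 + X (o(X) = X - 9 = -9 + X)
(o(Q(-1, 3)) + √(h(-2) + 9))² = ((-9 + 3) + √((3 - 2) + 9))² = (-6 + √(1 + 9))² = (-6 + √10)²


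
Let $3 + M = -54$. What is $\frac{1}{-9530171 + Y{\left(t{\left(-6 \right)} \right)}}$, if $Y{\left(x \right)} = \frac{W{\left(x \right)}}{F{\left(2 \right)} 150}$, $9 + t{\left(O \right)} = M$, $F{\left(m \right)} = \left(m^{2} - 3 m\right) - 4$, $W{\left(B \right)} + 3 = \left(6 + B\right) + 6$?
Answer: $- \frac{300}{2859051281} \approx -1.0493 \cdot 10^{-7}$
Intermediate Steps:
$W{\left(B \right)} = 9 + B$ ($W{\left(B \right)} = -3 + \left(\left(6 + B\right) + 6\right) = -3 + \left(12 + B\right) = 9 + B$)
$M = -57$ ($M = -3 - 54 = -57$)
$F{\left(m \right)} = -4 + m^{2} - 3 m$
$t{\left(O \right)} = -66$ ($t{\left(O \right)} = -9 - 57 = -66$)
$Y{\left(x \right)} = - \frac{1}{100} - \frac{x}{900}$ ($Y{\left(x \right)} = \frac{9 + x}{\left(-4 + 2^{2} - 6\right) 150} = \frac{9 + x}{\left(-4 + 4 - 6\right) 150} = \frac{9 + x}{\left(-6\right) 150} = \frac{9 + x}{-900} = \left(9 + x\right) \left(- \frac{1}{900}\right) = - \frac{1}{100} - \frac{x}{900}$)
$\frac{1}{-9530171 + Y{\left(t{\left(-6 \right)} \right)}} = \frac{1}{-9530171 - - \frac{19}{300}} = \frac{1}{-9530171 + \left(- \frac{1}{100} + \frac{11}{150}\right)} = \frac{1}{-9530171 + \frac{19}{300}} = \frac{1}{- \frac{2859051281}{300}} = - \frac{300}{2859051281}$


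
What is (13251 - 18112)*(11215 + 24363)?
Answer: -172944658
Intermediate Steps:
(13251 - 18112)*(11215 + 24363) = -4861*35578 = -172944658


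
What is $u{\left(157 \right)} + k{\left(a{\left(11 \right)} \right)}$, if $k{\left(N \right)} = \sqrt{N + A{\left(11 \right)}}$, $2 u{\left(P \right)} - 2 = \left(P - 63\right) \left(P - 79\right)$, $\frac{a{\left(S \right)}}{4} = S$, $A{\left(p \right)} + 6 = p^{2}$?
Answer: $3667 + \sqrt{159} \approx 3679.6$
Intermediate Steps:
$A{\left(p \right)} = -6 + p^{2}$
$a{\left(S \right)} = 4 S$
$u{\left(P \right)} = 1 + \frac{\left(-79 + P\right) \left(-63 + P\right)}{2}$ ($u{\left(P \right)} = 1 + \frac{\left(P - 63\right) \left(P - 79\right)}{2} = 1 + \frac{\left(-63 + P\right) \left(-79 + P\right)}{2} = 1 + \frac{\left(-79 + P\right) \left(-63 + P\right)}{2}$)
$k{\left(N \right)} = \sqrt{115 + N}$ ($k{\left(N \right)} = \sqrt{N - \left(6 - 11^{2}\right)} = \sqrt{N + \left(-6 + 121\right)} = \sqrt{N + 115} = \sqrt{115 + N}$)
$u{\left(157 \right)} + k{\left(a{\left(11 \right)} \right)} = \left(\frac{4979}{2} + \frac{157^{2}}{2} - 11147\right) + \sqrt{115 + 4 \cdot 11} = \left(\frac{4979}{2} + \frac{1}{2} \cdot 24649 - 11147\right) + \sqrt{115 + 44} = \left(\frac{4979}{2} + \frac{24649}{2} - 11147\right) + \sqrt{159} = 3667 + \sqrt{159}$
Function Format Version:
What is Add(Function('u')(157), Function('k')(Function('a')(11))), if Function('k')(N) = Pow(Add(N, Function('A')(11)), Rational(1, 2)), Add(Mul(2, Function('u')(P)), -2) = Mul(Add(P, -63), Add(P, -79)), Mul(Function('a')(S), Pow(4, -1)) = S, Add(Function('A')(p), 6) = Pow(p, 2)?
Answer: Add(3667, Pow(159, Rational(1, 2))) ≈ 3679.6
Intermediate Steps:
Function('A')(p) = Add(-6, Pow(p, 2))
Function('a')(S) = Mul(4, S)
Function('u')(P) = Add(1, Mul(Rational(1, 2), Add(-79, P), Add(-63, P))) (Function('u')(P) = Add(1, Mul(Rational(1, 2), Mul(Add(P, -63), Add(P, -79)))) = Add(1, Mul(Rational(1, 2), Mul(Add(-63, P), Add(-79, P)))) = Add(1, Mul(Rational(1, 2), Mul(Add(-79, P), Add(-63, P)))) = Add(1, Mul(Rational(1, 2), Add(-79, P), Add(-63, P))))
Function('k')(N) = Pow(Add(115, N), Rational(1, 2)) (Function('k')(N) = Pow(Add(N, Add(-6, Pow(11, 2))), Rational(1, 2)) = Pow(Add(N, Add(-6, 121)), Rational(1, 2)) = Pow(Add(N, 115), Rational(1, 2)) = Pow(Add(115, N), Rational(1, 2)))
Add(Function('u')(157), Function('k')(Function('a')(11))) = Add(Add(Rational(4979, 2), Mul(Rational(1, 2), Pow(157, 2)), Mul(-71, 157)), Pow(Add(115, Mul(4, 11)), Rational(1, 2))) = Add(Add(Rational(4979, 2), Mul(Rational(1, 2), 24649), -11147), Pow(Add(115, 44), Rational(1, 2))) = Add(Add(Rational(4979, 2), Rational(24649, 2), -11147), Pow(159, Rational(1, 2))) = Add(3667, Pow(159, Rational(1, 2)))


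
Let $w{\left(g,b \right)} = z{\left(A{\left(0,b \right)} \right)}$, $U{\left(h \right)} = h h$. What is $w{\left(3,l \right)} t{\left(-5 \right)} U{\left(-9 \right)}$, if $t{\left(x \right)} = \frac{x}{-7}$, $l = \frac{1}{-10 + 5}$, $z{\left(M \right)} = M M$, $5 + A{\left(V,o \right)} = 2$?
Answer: $\frac{3645}{7} \approx 520.71$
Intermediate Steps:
$A{\left(V,o \right)} = -3$ ($A{\left(V,o \right)} = -5 + 2 = -3$)
$z{\left(M \right)} = M^{2}$
$l = - \frac{1}{5}$ ($l = \frac{1}{-5} = - \frac{1}{5} \approx -0.2$)
$U{\left(h \right)} = h^{2}$
$w{\left(g,b \right)} = 9$ ($w{\left(g,b \right)} = \left(-3\right)^{2} = 9$)
$t{\left(x \right)} = - \frac{x}{7}$ ($t{\left(x \right)} = x \left(- \frac{1}{7}\right) = - \frac{x}{7}$)
$w{\left(3,l \right)} t{\left(-5 \right)} U{\left(-9 \right)} = 9 \left(\left(- \frac{1}{7}\right) \left(-5\right)\right) \left(-9\right)^{2} = 9 \cdot \frac{5}{7} \cdot 81 = \frac{45}{7} \cdot 81 = \frac{3645}{7}$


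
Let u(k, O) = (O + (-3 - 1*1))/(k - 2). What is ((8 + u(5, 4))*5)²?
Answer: 1600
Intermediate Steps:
u(k, O) = (-4 + O)/(-2 + k) (u(k, O) = (O + (-3 - 1))/(-2 + k) = (O - 4)/(-2 + k) = (-4 + O)/(-2 + k))
((8 + u(5, 4))*5)² = ((8 + (-4 + 4)/(-2 + 5))*5)² = ((8 + 0/3)*5)² = ((8 + (⅓)*0)*5)² = ((8 + 0)*5)² = (8*5)² = 40² = 1600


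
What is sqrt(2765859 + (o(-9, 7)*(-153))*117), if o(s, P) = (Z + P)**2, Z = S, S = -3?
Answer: sqrt(2479443) ≈ 1574.6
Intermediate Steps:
Z = -3
o(s, P) = (-3 + P)**2
sqrt(2765859 + (o(-9, 7)*(-153))*117) = sqrt(2765859 + ((-3 + 7)**2*(-153))*117) = sqrt(2765859 + (4**2*(-153))*117) = sqrt(2765859 + (16*(-153))*117) = sqrt(2765859 - 2448*117) = sqrt(2765859 - 286416) = sqrt(2479443)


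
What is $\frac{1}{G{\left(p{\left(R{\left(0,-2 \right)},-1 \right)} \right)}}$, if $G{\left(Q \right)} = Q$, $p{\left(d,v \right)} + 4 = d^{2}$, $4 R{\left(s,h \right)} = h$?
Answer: $- \frac{4}{15} \approx -0.26667$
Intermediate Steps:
$R{\left(s,h \right)} = \frac{h}{4}$
$p{\left(d,v \right)} = -4 + d^{2}$
$\frac{1}{G{\left(p{\left(R{\left(0,-2 \right)},-1 \right)} \right)}} = \frac{1}{-4 + \left(\frac{1}{4} \left(-2\right)\right)^{2}} = \frac{1}{-4 + \left(- \frac{1}{2}\right)^{2}} = \frac{1}{-4 + \frac{1}{4}} = \frac{1}{- \frac{15}{4}} = - \frac{4}{15}$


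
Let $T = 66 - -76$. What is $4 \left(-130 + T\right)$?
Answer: $48$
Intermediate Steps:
$T = 142$ ($T = 66 + 76 = 142$)
$4 \left(-130 + T\right) = 4 \left(-130 + 142\right) = 4 \cdot 12 = 48$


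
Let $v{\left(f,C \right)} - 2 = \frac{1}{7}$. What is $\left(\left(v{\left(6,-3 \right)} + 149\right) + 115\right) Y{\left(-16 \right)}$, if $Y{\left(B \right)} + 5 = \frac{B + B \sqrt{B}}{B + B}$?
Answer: $- \frac{16767}{14} + \frac{3726 i}{7} \approx -1197.6 + 532.29 i$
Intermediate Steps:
$v{\left(f,C \right)} = \frac{15}{7}$ ($v{\left(f,C \right)} = 2 + \frac{1}{7} = \frac{15}{7}$)
$Y{\left(B \right)} = -5 + \frac{B + B^{\frac{3}{2}}}{2 B}$ ($Y{\left(B \right)} = -5 + \frac{B + B \sqrt{B}}{B + B} = -5 + \frac{B + B^{\frac{3}{2}}}{2 B}$)
$\left(\left(v{\left(6,-3 \right)} + 149\right) + 115\right) Y{\left(-16 \right)} = \left(\left(\frac{15}{7} + 149\right) + 115\right) \left(- \frac{9}{2} + \frac{\sqrt{-16}}{2}\right) = \left(\frac{1058}{7} + 115\right) \left(- \frac{9}{2} + \frac{4 i}{2}\right) = \frac{1863 \left(- \frac{9}{2} + 2 i\right)}{7} = - \frac{16767}{14} + \frac{3726 i}{7}$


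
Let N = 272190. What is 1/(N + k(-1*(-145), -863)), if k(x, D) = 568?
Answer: 1/272758 ≈ 3.6663e-6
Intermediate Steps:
1/(N + k(-1*(-145), -863)) = 1/(272190 + 568) = 1/272758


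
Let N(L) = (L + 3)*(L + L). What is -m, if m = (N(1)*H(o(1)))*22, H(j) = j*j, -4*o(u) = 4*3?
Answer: -1584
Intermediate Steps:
o(u) = -3
H(j) = j**2
N(L) = 2*L*(3 + L) (N(L) = (3 + L)*(2*L) = 2*L*(3 + L))
m = 1584 (m = ((2*1*(3 + 1))*(-3)**2)*22 = ((2*1*4)*9)*22 = (8*9)*22 = 72*22 = 1584)
-m = -1*1584 = -1584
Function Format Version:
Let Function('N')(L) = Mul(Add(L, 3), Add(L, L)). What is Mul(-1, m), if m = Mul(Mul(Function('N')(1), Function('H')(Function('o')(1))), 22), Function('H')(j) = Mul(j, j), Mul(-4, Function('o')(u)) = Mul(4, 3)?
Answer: -1584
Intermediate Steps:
Function('o')(u) = -3 (Function('o')(u) = Mul(Rational(-1, 4), Mul(4, 3)) = Mul(Rational(-1, 4), 12) = -3)
Function('H')(j) = Pow(j, 2)
Function('N')(L) = Mul(2, L, Add(3, L)) (Function('N')(L) = Mul(Add(3, L), Mul(2, L)) = Mul(2, L, Add(3, L)))
m = 1584 (m = Mul(Mul(Mul(2, 1, Add(3, 1)), Pow(-3, 2)), 22) = Mul(Mul(Mul(2, 1, 4), 9), 22) = Mul(Mul(8, 9), 22) = Mul(72, 22) = 1584)
Mul(-1, m) = Mul(-1, 1584) = -1584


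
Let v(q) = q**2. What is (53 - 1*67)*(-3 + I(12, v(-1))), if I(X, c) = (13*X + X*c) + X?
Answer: -2478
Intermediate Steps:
I(X, c) = 14*X + X*c
(53 - 1*67)*(-3 + I(12, v(-1))) = (53 - 1*67)*(-3 + 12*(14 + (-1)**2)) = (53 - 67)*(-3 + 12*(14 + 1)) = -14*(-3 + 12*15) = -14*(-3 + 180) = -14*177 = -2478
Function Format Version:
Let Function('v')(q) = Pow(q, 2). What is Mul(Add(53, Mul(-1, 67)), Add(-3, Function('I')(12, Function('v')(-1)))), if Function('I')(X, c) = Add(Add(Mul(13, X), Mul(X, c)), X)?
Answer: -2478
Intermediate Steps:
Function('I')(X, c) = Add(Mul(14, X), Mul(X, c))
Mul(Add(53, Mul(-1, 67)), Add(-3, Function('I')(12, Function('v')(-1)))) = Mul(Add(53, Mul(-1, 67)), Add(-3, Mul(12, Add(14, Pow(-1, 2))))) = Mul(Add(53, -67), Add(-3, Mul(12, Add(14, 1)))) = Mul(-14, Add(-3, Mul(12, 15))) = Mul(-14, Add(-3, 180)) = Mul(-14, 177) = -2478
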